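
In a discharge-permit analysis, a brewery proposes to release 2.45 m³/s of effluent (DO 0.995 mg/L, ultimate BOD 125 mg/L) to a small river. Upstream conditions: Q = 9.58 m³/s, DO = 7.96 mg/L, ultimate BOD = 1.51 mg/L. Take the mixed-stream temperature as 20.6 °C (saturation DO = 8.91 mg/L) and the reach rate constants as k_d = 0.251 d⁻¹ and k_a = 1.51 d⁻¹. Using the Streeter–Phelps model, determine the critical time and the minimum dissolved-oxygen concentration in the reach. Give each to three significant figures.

t_c ≈ 0.957 d; minimum DO ≈ 5.42 mg/L

Mixed DO = (9.58×7.96 + 2.45×0.995)/(9.58+2.45) = 78.69/12.03 = 6.542 mg/L.
Mixed L₀ = (9.58×1.51 + 2.45×125)/(12.03) = 320.7/12.03 = 26.66 mg/L.
Initial deficit D₀ = C_s − DO₀ = 8.91 − 6.542 = 2.368 mg/L.
t_c = (1/1.259) ln[(1.51/0.251)(1 − 2.368×1.259/(0.251×26.66))] = 0.7943 × ln(3.335) = 0.9567 d.
D_c = (0.251/1.51) × 26.66 × e^(−0.251×0.9567) = 0.1662 × 26.66 × 0.7865 = 3.485 mg/L.
Minimum DO = 8.91 − 3.485 = 5.425 mg/L.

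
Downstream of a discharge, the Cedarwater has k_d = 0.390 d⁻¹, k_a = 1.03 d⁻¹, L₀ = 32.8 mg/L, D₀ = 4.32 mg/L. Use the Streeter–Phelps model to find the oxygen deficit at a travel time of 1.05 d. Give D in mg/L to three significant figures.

D ≈ 7.96 mg/L

k_d L₀/(k_a−k_d) = 0.390×32.8/(1.03−0.390) = 12.79/0.6400 = 19.99 mg/L.
e^(−k_d t) = e^(−0.390×1.050) = 0.6640; e^(−k_a t) = e^(−1.03×1.050) = 0.3391.
D = 19.99 × (0.6640 − 0.3391) + 4.32 × 0.3391 = 6.494 + 1.465 = 7.959 mg/L.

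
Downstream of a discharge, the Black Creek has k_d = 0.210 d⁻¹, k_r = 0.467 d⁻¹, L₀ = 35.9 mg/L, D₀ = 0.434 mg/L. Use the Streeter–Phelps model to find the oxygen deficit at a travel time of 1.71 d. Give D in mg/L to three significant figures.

D ≈ 7.48 mg/L

k_d L₀/(k_r−k_d) = 0.210×35.9/(0.467−0.210) = 7.539/0.2570 = 29.33 mg/L.
e^(−k_d t) = e^(−0.210×1.710) = 0.6983; e^(−k_r t) = e^(−0.467×1.710) = 0.4500.
D = 29.33 × (0.6983 − 0.4500) + 0.434 × 0.4500 = 7.285 + 0.1953 = 7.480 mg/L.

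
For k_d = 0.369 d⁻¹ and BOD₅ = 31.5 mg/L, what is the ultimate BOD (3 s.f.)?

L₀ ≈ 37.4 mg/L

BOD₅ = L₀(1 − e^(−5k_d)) ⇒ L₀ = BOD₅ / (1 − e^(−5×0.369))
= 31.5 / (1 − 0.1580) = 31.5 / 0.8420 = 37.41 mg/L.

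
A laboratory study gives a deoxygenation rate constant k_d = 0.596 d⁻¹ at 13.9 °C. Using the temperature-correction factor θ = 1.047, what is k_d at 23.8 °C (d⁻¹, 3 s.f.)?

k_d(T₂) = k_d(T₁) · θ^(T₂−T₁) = 0.596 × 1.047^(23.8−13.9)
= 0.596 × 1.047^9.90 = 0.596 × 1.576 = 0.9391 d⁻¹.

k_d ≈ 0.939 d⁻¹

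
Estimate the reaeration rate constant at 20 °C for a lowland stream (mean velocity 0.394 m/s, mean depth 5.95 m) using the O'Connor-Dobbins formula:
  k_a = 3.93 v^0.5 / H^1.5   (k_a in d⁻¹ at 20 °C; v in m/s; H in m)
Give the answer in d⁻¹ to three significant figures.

k_a = 3.93 × 0.394^0.5 / 5.95^1.5 = 3.93 × 0.6277 / 14.51 = 0.1700 d⁻¹.

k_a ≈ 0.170 d⁻¹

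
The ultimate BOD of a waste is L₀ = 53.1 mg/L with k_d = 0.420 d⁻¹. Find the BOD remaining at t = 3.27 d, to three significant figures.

L_t = L₀ e^(−k_d t) = 53.1 × e^(−0.420×3.27) = 53.1 × 0.2532 = 13.45 mg/L.

L ≈ 13.4 mg/L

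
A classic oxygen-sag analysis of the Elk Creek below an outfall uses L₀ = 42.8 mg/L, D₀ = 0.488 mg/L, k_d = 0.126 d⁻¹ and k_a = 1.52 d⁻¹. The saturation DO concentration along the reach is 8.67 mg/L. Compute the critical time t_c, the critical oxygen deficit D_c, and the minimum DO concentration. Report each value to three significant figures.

With k_a/k_d = 12.06 and 1 − D₀(k_a−k_d)/(k_d L₀) = 0.8739,
t_c = ln(12.06 × 0.8739) / (1.52 − 0.126) = ln(10.54) / 1.394 = 2.355/1.394 = 1.690 d.
D_c = (k_d/k_a) L₀ e^(−k_d t_c) = (0.126/1.52) × 42.8 × e^(−0.126×1.690) = 0.08289 × 42.8 × 0.8082 = 2.868 mg/L.
Minimum DO = C_s − D_c = 8.67 − 2.868 = 5.802 mg/L.

t_c ≈ 1.69 d; D_c ≈ 2.87 mg/L; min DO ≈ 5.80 mg/L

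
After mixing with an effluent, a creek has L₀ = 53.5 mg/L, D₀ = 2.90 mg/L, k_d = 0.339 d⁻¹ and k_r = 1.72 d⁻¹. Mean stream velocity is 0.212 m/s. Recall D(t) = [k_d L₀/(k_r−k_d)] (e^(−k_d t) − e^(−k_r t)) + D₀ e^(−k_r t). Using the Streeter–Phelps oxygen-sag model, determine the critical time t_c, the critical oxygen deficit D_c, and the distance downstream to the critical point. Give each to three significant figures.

t_c ≈ 0.995 d; D_c ≈ 7.52 mg/L; x_c ≈ 18.2 km

At the critical point dD/dt = 0, so k_d L₀ e^(−k_d t) = k_r D. Substituting D(t) from the Streeter–Phelps equation and solving for t gives
t_c = ln[(k_r/k_d)(1 − D₀(k_r−k_d)/(k_d L₀))] / (k_r−k_d).
Here k_r−k_d = 1.381 d⁻¹ and 1 − D₀(k_r−k_d)/(k_d L₀) = 1 − 2.90×1.381/(0.339×53.5) = 0.7792, so
t_c = ln(5.074 × 0.7792) / 1.381 = 1.375 / 1.381 = 0.9953 d.
D_c = (k_d/k_r) L₀ e^(−k_d t_c) = (0.339/1.72) × 53.5 × e^(−0.339×0.9953) = 0.1971 × 53.5 × 0.7136 = 7.525 mg/L.
x_c = v t_c = 0.212 m/s × 0.9953 d × 86400 s/d = 18230 m ≈ 18.2 km.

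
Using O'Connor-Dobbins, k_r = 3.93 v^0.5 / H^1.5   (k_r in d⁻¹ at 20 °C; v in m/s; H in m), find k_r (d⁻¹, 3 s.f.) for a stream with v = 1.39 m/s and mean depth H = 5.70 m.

k_r = 3.93 × 1.39^0.5 / 5.70^1.5 = 3.93 × 1.179 / 13.61 = 0.3405 d⁻¹.

k_r ≈ 0.340 d⁻¹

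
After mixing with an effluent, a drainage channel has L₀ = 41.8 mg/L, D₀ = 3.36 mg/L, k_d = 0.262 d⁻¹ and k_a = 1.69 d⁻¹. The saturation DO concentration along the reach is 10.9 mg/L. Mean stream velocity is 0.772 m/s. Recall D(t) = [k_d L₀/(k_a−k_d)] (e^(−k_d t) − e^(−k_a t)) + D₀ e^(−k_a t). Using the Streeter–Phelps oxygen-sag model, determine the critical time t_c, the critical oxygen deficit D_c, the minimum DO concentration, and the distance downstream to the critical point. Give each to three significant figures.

t_c = [1/(k_a−k_d)] ln[(k_a/k_d)(1 − D₀(k_a−k_d)/(k_d L₀))]
= [1/(1.69−0.262)] ln[(1.69/0.262)(1 − 3.36×1.428/(0.262×41.8))]
= (1/1.428) ln[6.450 × 0.5619] = 0.7003 × ln(3.624) = 0.7003 × 1.288 = 0.9017 d.
L(t_c) = L₀ e^(−k_d t_c) = 41.8 × 0.7896 = 33.00 mg/L, and at the critical point k_a D_c = k_d L, so D_c = (0.262/1.69) × 33.00 = 5.117 mg/L.
Minimum DO = C_s − D_c = 10.9 − 5.117 = 5.783 mg/L.
x_c = v t_c = 0.772 m/s × 0.9017 d × 86400 s/d = 60150 m ≈ 60.1 km.

t_c ≈ 0.902 d; D_c ≈ 5.12 mg/L; min DO ≈ 5.78 mg/L; x_c ≈ 60.1 km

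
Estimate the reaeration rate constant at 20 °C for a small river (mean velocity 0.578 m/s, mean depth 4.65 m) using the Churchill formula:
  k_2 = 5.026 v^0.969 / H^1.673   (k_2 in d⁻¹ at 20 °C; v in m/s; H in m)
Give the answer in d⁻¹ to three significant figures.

k_2 = 5.026 × 0.578^0.969 / 4.65^1.673 = 5.026 × 0.5879 / 13.08 = 0.2259 d⁻¹.

k_2 ≈ 0.226 d⁻¹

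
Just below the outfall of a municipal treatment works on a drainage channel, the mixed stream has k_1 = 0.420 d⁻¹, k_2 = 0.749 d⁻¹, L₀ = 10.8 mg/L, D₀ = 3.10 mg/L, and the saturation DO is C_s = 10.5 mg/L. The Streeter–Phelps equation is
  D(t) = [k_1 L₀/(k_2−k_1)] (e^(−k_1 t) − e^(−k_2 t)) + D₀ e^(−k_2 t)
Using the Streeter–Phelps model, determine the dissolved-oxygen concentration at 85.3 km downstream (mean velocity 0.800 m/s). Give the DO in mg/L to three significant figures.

DO ≈ 6.53 mg/L

Travel time t = x/v = 85.3 km / (0.800 m/s) = 85300 m / 0.800 m/s = 106600 s = 1.234 d.
k_1 L₀/(k_2−k_1) = 0.420×10.8/(0.749−0.420) = 4.536/0.3290 = 13.79 mg/L.
e^(−k_1 t) = e^(−0.420×1.234) = 0.5955; e^(−k_2 t) = e^(−0.749×1.234) = 0.3968.
D = 13.79 × (0.5955 − 0.3968) + 3.10 × 0.3968 = 2.740 + 1.230 = 3.970 mg/L.
DO = C_s − D = 10.5 − 3.970 = 6.530 mg/L.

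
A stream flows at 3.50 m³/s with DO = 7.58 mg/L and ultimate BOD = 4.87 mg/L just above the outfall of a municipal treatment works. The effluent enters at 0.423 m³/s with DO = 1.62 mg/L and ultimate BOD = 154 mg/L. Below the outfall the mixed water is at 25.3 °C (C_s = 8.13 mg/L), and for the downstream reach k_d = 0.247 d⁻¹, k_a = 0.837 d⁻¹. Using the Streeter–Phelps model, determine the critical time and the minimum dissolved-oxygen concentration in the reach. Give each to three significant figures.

t_c ≈ 1.82 d; minimum DO ≈ 4.19 mg/L

Mixed DO = (3.50×7.58 + 0.423×1.62)/(3.50+0.423) = 27.22/3.923 = 6.937 mg/L.
Mixed L₀ = (3.50×4.87 + 0.423×154)/(3.923) = 82.19/3.923 = 20.95 mg/L.
Initial deficit D₀ = C_s − DO₀ = 8.13 − 6.937 = 1.193 mg/L.
t_c = (1/0.5900) ln[(0.837/0.247)(1 − 1.193×0.5900/(0.247×20.95))] = 1.695 × ln(2.928) = 1.821 d.
D_c = (0.247/0.837) × 20.95 × e^(−0.247×1.821) = 0.2951 × 20.95 × 0.6378 = 3.943 mg/L.
Minimum DO = 8.13 − 3.943 = 4.187 mg/L.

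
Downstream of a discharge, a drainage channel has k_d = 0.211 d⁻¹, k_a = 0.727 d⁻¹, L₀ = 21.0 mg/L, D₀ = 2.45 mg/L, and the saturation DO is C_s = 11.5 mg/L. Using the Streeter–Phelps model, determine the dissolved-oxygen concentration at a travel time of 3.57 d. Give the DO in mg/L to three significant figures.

DO ≈ 7.91 mg/L

k_d L₀/(k_a−k_d) = 0.211×21.0/(0.727−0.211) = 4.431/0.5160 = 8.587 mg/L.
e^(−k_d t) = e^(−0.211×3.570) = 0.4708; e^(−k_a t) = e^(−0.727×3.570) = 0.07462.
D = 8.587 × (0.4708 − 0.07462) + 2.45 × 0.07462 = 3.402 + 0.1828 = 3.585 mg/L.
DO = C_s − D = 11.5 − 3.585 = 7.915 mg/L.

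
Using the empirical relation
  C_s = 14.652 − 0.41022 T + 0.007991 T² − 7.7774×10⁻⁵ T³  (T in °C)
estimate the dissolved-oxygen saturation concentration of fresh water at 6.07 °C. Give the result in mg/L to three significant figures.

C_s ≈ 12.4 mg/L

C_s = 14.652 − 0.41022×6.07 + 0.007991×6.07² − 7.7774×10⁻⁵×6.07³ = 12.44 mg/L.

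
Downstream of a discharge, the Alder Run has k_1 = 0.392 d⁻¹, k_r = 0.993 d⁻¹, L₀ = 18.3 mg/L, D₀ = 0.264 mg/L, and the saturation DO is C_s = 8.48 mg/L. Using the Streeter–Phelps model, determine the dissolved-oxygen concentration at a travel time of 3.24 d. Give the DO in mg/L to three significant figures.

DO ≈ 5.60 mg/L

k_1 L₀/(k_r−k_1) = 0.392×18.3/(0.993−0.392) = 7.174/0.6010 = 11.94 mg/L.
e^(−k_1 t) = e^(−0.392×3.240) = 0.2808; e^(−k_r t) = e^(−0.993×3.240) = 0.04006.
D = 11.94 × (0.2808 − 0.04006) + 0.264 × 0.04006 = 2.874 + 0.01058 = 2.884 mg/L.
DO = C_s − D = 8.48 − 2.884 = 5.596 mg/L.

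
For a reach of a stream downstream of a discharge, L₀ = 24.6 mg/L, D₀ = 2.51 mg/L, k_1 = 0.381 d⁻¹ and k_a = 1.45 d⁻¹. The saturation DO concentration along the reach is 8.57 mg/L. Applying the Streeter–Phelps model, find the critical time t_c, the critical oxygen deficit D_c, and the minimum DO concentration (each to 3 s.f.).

t_c ≈ 0.935 d; D_c ≈ 4.53 mg/L; min DO ≈ 4.04 mg/L

t_c = [1/(k_a−k_1)] ln[(k_a/k_1)(1 − D₀(k_a−k_1)/(k_1 L₀))]
= [1/(1.45−0.381)] ln[(1.45/0.381)(1 − 2.51×1.069/(0.381×24.6))]
= (1/1.069) ln[3.806 × 0.7137] = 0.9355 × ln(2.716) = 0.9355 × 0.9993 = 0.9348 d.
L(t_c) = L₀ e^(−k_1 t_c) = 24.6 × 0.7004 = 17.23 mg/L, and at the critical point k_a D_c = k_1 L, so D_c = (0.381/1.45) × 17.23 = 4.527 mg/L.
Minimum DO = C_s − D_c = 8.57 − 4.527 = 4.043 mg/L.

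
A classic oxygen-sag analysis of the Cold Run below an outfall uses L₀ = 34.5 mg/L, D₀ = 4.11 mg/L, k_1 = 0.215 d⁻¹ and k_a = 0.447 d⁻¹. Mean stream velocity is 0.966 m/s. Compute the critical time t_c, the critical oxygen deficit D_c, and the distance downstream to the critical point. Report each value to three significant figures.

t_c = [1/(k_a−k_1)] ln[(k_a/k_1)(1 − D₀(k_a−k_1)/(k_1 L₀))]
= [1/(0.447−0.215)] ln[(0.447/0.215)(1 − 4.11×0.2320/(0.215×34.5))]
= (1/0.2320) ln[2.079 × 0.8714] = 4.310 × ln(1.812) = 4.310 × 0.5943 = 2.562 d.
D_c = (k_1/k_a) L₀ e^(−k_1 t_c) = (0.215/0.447) × 34.5 × e^(−0.215×2.562) = 0.4810 × 34.5 × 0.5765 = 9.566 mg/L.
x_c = v t_c = 0.966 m/s × 2.562 d × 86400 s/d = 213800 m ≈ 214 km.

t_c ≈ 2.56 d; D_c ≈ 9.57 mg/L; x_c ≈ 214 km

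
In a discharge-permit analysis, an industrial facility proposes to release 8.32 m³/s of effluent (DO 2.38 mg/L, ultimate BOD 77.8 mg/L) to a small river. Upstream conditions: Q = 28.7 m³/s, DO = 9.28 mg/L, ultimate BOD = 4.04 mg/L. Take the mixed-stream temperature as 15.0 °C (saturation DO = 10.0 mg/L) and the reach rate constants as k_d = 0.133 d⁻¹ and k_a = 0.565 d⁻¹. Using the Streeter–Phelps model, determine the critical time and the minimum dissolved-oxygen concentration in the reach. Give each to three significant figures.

Mixed DO = (28.7×9.28 + 8.32×2.38)/(28.7+8.32) = 286.1/37.02 = 7.729 mg/L.
Mixed L₀ = (28.7×4.04 + 8.32×77.8)/(37.02) = 763.2/37.02 = 20.62 mg/L.
Initial deficit D₀ = C_s − DO₀ = 10.0 − 7.729 = 2.271 mg/L.
t_c = (1/0.4320) ln[(0.565/0.133)(1 − 2.271×0.4320/(0.133×20.62))] = 2.315 × ln(2.728) = 2.323 d.
D_c = (0.133/0.565) × 20.62 × e^(−0.133×2.323) = 0.2354 × 20.62 × 0.7342 = 3.563 mg/L.
Minimum DO = 10.0 − 3.563 = 6.437 mg/L.

t_c ≈ 2.32 d; minimum DO ≈ 6.44 mg/L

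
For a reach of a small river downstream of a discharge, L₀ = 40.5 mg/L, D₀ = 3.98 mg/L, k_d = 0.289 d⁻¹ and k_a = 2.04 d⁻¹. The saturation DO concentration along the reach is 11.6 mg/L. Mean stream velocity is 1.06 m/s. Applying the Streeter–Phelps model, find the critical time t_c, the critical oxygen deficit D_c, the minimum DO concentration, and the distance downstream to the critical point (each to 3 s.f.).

At the critical point dD/dt = 0, so k_d L₀ e^(−k_d t) = k_a D. Substituting D(t) from the Streeter–Phelps equation and solving for t gives
t_c = ln[(k_a/k_d)(1 − D₀(k_a−k_d)/(k_d L₀))] / (k_a−k_d).
Here k_a−k_d = 1.751 d⁻¹ and 1 − D₀(k_a−k_d)/(k_d L₀) = 1 − 3.98×1.751/(0.289×40.5) = 0.4046, so
t_c = ln(7.059 × 0.4046) / 1.751 = 1.049 / 1.751 = 0.5993 d.
D_c = (k_d/k_a) L₀ e^(−k_d t_c) = (0.289/2.04) × 40.5 × e^(−0.289×0.5993) = 0.1417 × 40.5 × 0.8410 = 4.825 mg/L.
Minimum DO = C_s − D_c = 11.6 − 4.825 = 6.775 mg/L.
x_c = v t_c = 1.06 m/s × 0.5993 d × 86400 s/d = 54890 m ≈ 54.9 km.

t_c ≈ 0.599 d; D_c ≈ 4.83 mg/L; min DO ≈ 6.77 mg/L; x_c ≈ 54.9 km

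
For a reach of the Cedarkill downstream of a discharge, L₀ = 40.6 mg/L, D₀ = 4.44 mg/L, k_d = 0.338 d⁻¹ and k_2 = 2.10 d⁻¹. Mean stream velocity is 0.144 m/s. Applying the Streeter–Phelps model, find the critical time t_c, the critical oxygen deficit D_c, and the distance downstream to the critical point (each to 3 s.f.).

t_c = [1/(k_2−k_d)] ln[(k_2/k_d)(1 − D₀(k_2−k_d)/(k_d L₀))]
= [1/(2.10−0.338)] ln[(2.10/0.338)(1 − 4.44×1.762/(0.338×40.6))]
= (1/1.762) ln[6.213 × 0.4299] = 0.5675 × ln(2.671) = 0.5675 × 0.9825 = 0.5576 d.
D_c = (k_d/k_2) L₀ e^(−k_d t_c) = (0.338/2.10) × 40.6 × e^(−0.338×0.5576) = 0.1610 × 40.6 × 0.8282 = 5.412 mg/L.
x_c = v t_c = 0.144 m/s × 0.5576 d × 86400 s/d = 6937 m ≈ 6.94 km.

t_c ≈ 0.558 d; D_c ≈ 5.41 mg/L; x_c ≈ 6.94 km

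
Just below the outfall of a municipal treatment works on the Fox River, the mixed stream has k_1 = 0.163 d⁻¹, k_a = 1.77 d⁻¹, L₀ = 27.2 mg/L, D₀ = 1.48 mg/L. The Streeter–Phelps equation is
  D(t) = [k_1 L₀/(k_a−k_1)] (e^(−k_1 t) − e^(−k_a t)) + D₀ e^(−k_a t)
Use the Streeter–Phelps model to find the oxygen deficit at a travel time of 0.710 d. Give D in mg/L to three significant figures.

D ≈ 2.09 mg/L

k_1 L₀/(k_a−k_1) = 0.163×27.2/(1.77−0.163) = 4.434/1.607 = 2.759 mg/L.
e^(−k_1 t) = e^(−0.163×0.7100) = 0.8907; e^(−k_a t) = e^(−1.77×0.7100) = 0.2846.
D = 2.759 × (0.8907 − 0.2846) + 1.48 × 0.2846 = 1.672 + 0.4212 = 2.093 mg/L.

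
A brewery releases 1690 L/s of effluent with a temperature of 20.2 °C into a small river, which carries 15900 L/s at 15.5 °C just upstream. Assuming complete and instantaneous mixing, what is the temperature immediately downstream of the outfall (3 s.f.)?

Flow-weighted mixing: C = (Q_r C_r + Q_w C_w)/(Q_r + Q_w)
= (15900×15.5 + 1690×20.2)/(15900 + 1690) = 280600/17590 = 15.95 °C.

16.0 °C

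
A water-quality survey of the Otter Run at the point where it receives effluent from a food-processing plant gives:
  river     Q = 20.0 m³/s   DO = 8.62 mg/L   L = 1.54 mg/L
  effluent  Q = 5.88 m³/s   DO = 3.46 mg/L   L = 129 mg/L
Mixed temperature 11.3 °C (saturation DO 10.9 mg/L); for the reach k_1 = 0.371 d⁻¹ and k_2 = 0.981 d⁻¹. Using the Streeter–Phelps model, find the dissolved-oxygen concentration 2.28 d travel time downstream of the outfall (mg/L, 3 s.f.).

Mixed DO = (20.0×8.62 + 5.88×3.46)/(20.0+5.88) = 192.7/25.88 = 7.448 mg/L.
Mixed L₀ = (20.0×1.54 + 5.88×129)/(25.88) = 789.3/25.88 = 30.50 mg/L.
Initial deficit D₀ = C_s − DO₀ = 10.9 − 7.448 = 3.452 mg/L.
D(2.28) = [0.371×30.50/(0.981−0.371)](e^(−0.371×2.28) − e^(−0.981×2.28)) + 3.452 e^(−0.981×2.28)
= 18.55 × (0.4292 − 0.1068) + 3.452 × 0.1068 = 6.349 mg/L.
DO = 10.9 − 6.349 = 4.551 mg/L.

DO ≈ 4.55 mg/L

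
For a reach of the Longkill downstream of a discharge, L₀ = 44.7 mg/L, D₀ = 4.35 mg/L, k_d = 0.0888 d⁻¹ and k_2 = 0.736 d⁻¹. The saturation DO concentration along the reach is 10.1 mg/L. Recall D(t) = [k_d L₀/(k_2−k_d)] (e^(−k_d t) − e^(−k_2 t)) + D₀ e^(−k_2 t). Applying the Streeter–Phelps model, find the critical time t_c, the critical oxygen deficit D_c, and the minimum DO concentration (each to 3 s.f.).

t_c ≈ 1.36 d; D_c ≈ 4.78 mg/L; min DO ≈ 5.32 mg/L

t_c = [1/(k_2−k_d)] ln[(k_2/k_d)(1 − D₀(k_2−k_d)/(k_d L₀))]
= [1/(0.736−0.0888)] ln[(0.736/0.0888)(1 − 4.35×0.6472/(0.0888×44.7))]
= (1/0.6472) ln[8.288 × 0.2907] = 1.545 × ln(2.410) = 1.545 × 0.8795 = 1.359 d.
L(t_c) = L₀ e^(−k_d t_c) = 44.7 × 0.8863 = 39.62 mg/L, and at the critical point k_2 D_c = k_d L, so D_c = (0.0888/0.736) × 39.62 = 4.780 mg/L.
Minimum DO = C_s − D_c = 10.1 − 4.780 = 5.320 mg/L.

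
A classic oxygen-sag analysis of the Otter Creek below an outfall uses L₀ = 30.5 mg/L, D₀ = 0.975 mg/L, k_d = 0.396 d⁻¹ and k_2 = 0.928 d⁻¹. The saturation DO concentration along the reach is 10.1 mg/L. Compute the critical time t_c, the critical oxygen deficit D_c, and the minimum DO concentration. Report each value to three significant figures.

At the critical point dD/dt = 0, so k_d L₀ e^(−k_d t) = k_2 D. Substituting D(t) from the Streeter–Phelps equation and solving for t gives
t_c = ln[(k_2/k_d)(1 − D₀(k_2−k_d)/(k_d L₀))] / (k_2−k_d).
Here k_2−k_d = 0.5320 d⁻¹ and 1 − D₀(k_2−k_d)/(k_d L₀) = 1 − 0.975×0.5320/(0.396×30.5) = 0.9571, so
t_c = ln(2.343 × 0.9571) / 0.5320 = 0.8077 / 0.5320 = 1.518 d.
L(t_c) = L₀ e^(−k_d t_c) = 30.5 × 0.5481 = 16.72 mg/L, and at the critical point k_2 D_c = k_d L, so D_c = (0.396/0.928) × 16.72 = 7.134 mg/L.
Minimum DO = C_s − D_c = 10.1 − 7.134 = 2.966 mg/L.

t_c ≈ 1.52 d; D_c ≈ 7.13 mg/L; min DO ≈ 2.97 mg/L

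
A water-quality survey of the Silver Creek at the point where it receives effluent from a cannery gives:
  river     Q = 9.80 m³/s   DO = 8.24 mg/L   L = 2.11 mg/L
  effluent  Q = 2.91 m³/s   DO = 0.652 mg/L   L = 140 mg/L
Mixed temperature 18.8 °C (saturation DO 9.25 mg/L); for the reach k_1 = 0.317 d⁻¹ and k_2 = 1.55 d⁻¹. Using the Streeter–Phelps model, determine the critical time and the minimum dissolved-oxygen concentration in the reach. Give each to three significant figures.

t_c ≈ 0.978 d; minimum DO ≈ 4.20 mg/L

Mixed DO = (9.80×8.24 + 2.91×0.652)/(9.80+2.91) = 82.65/12.71 = 6.503 mg/L.
Mixed L₀ = (9.80×2.11 + 2.91×140)/(12.71) = 428.1/12.71 = 33.68 mg/L.
Initial deficit D₀ = C_s − DO₀ = 9.25 − 6.503 = 2.747 mg/L.
t_c = (1/1.233) ln[(1.55/0.317)(1 − 2.747×1.233/(0.317×33.68))] = 0.8110 × ln(3.338) = 0.9777 d.
D_c = (0.317/1.55) × 33.68 × e^(−0.317×0.9777) = 0.2045 × 33.68 × 0.7335 = 5.053 mg/L.
Minimum DO = 9.25 − 5.053 = 4.197 mg/L.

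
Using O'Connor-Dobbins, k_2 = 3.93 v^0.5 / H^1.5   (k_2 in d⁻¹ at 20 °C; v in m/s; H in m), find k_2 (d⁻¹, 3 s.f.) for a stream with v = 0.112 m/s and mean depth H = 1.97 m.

k_2 ≈ 0.476 d⁻¹

k_2 = 3.93 × 0.112^0.5 / 1.97^1.5 = 3.93 × 0.3347 / 2.765 = 0.4757 d⁻¹.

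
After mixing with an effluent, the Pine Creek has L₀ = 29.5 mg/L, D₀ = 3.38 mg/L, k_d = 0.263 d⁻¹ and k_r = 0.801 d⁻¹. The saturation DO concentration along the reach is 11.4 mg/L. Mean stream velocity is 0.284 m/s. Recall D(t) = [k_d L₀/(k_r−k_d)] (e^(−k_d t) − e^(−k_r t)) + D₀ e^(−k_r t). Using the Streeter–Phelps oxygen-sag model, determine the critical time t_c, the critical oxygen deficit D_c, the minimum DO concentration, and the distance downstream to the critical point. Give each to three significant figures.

At the critical point dD/dt = 0, so k_d L₀ e^(−k_d t) = k_r D. Substituting D(t) from the Streeter–Phelps equation and solving for t gives
t_c = ln[(k_r/k_d)(1 − D₀(k_r−k_d)/(k_d L₀))] / (k_r−k_d).
Here k_r−k_d = 0.5380 d⁻¹ and 1 − D₀(k_r−k_d)/(k_d L₀) = 1 − 3.38×0.5380/(0.263×29.5) = 0.7656, so
t_c = ln(3.046 × 0.7656) / 0.5380 = 0.8466 / 0.5380 = 1.574 d.
L(t_c) = L₀ e^(−k_d t_c) = 29.5 × 0.6611 = 19.50 mg/L, and at the critical point k_r D_c = k_d L, so D_c = (0.263/0.801) × 19.50 = 6.403 mg/L.
Minimum DO = C_s − D_c = 11.4 − 6.403 = 4.997 mg/L.
x_c = v t_c = 0.284 m/s × 1.574 d × 86400 s/d = 38610 m ≈ 38.6 km.

t_c ≈ 1.57 d; D_c ≈ 6.40 mg/L; min DO ≈ 5.00 mg/L; x_c ≈ 38.6 km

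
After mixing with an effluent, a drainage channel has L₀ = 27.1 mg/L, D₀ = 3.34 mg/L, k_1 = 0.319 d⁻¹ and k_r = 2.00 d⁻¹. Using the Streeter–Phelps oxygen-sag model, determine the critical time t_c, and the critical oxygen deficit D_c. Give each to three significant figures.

t_c ≈ 0.468 d; D_c ≈ 3.72 mg/L

With k_r/k_1 = 6.270 and 1 − D₀(k_r−k_1)/(k_1 L₀) = 0.3505,
t_c = ln(6.270 × 0.3505) / (2.00 − 0.319) = ln(2.198) / 1.681 = 0.7874/1.681 = 0.4684 d.
D_c = (k_1/k_r) L₀ e^(−k_1 t_c) = (0.319/2.00) × 27.1 × e^(−0.319×0.4684) = 0.1595 × 27.1 × 0.8612 = 3.722 mg/L.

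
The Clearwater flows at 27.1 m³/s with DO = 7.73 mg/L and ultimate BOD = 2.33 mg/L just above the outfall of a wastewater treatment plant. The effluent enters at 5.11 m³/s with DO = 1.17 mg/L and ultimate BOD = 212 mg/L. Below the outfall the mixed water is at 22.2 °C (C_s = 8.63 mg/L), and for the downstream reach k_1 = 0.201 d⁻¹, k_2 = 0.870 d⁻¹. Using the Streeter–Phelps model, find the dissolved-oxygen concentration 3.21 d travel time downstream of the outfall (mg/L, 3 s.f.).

DO ≈ 3.56 mg/L

Mixed DO = (27.1×7.73 + 5.11×1.17)/(27.1+5.11) = 215.5/32.21 = 6.689 mg/L.
Mixed L₀ = (27.1×2.33 + 5.11×212)/(32.21) = 1146/32.21 = 35.59 mg/L.
Initial deficit D₀ = C_s − DO₀ = 8.63 − 6.689 = 1.941 mg/L.
D(3.21) = [0.201×35.59/(0.870−0.201)](e^(−0.201×3.21) − e^(−0.870×3.21)) + 1.941 e^(−0.870×3.21)
= 10.69 × (0.5246 − 0.06126) + 1.941 × 0.06126 = 5.073 mg/L.
DO = 8.63 − 5.073 = 3.557 mg/L.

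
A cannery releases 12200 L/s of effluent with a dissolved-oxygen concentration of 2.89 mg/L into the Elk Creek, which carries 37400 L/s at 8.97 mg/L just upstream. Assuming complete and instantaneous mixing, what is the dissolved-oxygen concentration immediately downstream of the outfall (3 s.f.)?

Flow-weighted mixing: C = (Q_r C_r + Q_w C_w)/(Q_r + Q_w)
= (37400×8.97 + 12200×2.89)/(37400 + 12200) = 370700/49600 = 7.475 mg/L.

7.47 mg/L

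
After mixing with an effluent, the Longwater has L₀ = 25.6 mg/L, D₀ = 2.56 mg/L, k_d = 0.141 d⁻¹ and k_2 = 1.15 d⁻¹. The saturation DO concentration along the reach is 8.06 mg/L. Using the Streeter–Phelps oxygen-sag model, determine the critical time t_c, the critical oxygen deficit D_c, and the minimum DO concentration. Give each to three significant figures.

t_c ≈ 0.834 d; D_c ≈ 2.79 mg/L; min DO ≈ 5.27 mg/L

With k_2/k_d = 8.156 and 1 − D₀(k_2−k_d)/(k_d L₀) = 0.2844,
t_c = ln(8.156 × 0.2844) / (1.15 − 0.141) = ln(2.320) / 1.009 = 0.8414/1.009 = 0.8339 d.
L(t_c) = L₀ e^(−k_d t_c) = 25.6 × 0.8891 = 22.76 mg/L, and at the critical point k_2 D_c = k_d L, so D_c = (0.141/1.15) × 22.76 = 2.791 mg/L.
Minimum DO = C_s − D_c = 8.06 − 2.791 = 5.269 mg/L.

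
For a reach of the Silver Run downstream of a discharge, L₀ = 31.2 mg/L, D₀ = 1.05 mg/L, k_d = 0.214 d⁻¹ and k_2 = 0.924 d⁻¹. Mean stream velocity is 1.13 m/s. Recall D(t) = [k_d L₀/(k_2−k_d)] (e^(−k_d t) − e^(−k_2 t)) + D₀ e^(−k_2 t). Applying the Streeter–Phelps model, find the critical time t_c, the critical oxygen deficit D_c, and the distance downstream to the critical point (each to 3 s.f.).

t_c ≈ 1.89 d; D_c ≈ 4.82 mg/L; x_c ≈ 185 km

t_c = [1/(k_2−k_d)] ln[(k_2/k_d)(1 − D₀(k_2−k_d)/(k_d L₀))]
= [1/(0.924−0.214)] ln[(0.924/0.214)(1 − 1.05×0.7100/(0.214×31.2))]
= (1/0.7100) ln[4.318 × 0.8883] = 1.408 × ln(3.836) = 1.408 × 1.344 = 1.893 d.
L(t_c) = L₀ e^(−k_d t_c) = 31.2 × 0.6668 = 20.81 mg/L, and at the critical point k_2 D_c = k_d L, so D_c = (0.214/0.924) × 20.81 = 4.819 mg/L.
x_c = v t_c = 1.13 m/s × 1.893 d × 86400 s/d = 184900 m ≈ 185 km.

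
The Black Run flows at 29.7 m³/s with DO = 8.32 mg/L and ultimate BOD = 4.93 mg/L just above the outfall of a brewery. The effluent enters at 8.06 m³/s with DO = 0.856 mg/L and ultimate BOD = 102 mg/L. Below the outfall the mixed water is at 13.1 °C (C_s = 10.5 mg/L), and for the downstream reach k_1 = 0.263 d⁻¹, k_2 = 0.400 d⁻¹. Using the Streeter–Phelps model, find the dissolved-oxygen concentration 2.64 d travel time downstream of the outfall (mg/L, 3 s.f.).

Mixed DO = (29.7×8.32 + 8.06×0.856)/(29.7+8.06) = 254.0/37.76 = 6.727 mg/L.
Mixed L₀ = (29.7×4.93 + 8.06×102)/(37.76) = 968.5/37.76 = 25.65 mg/L.
Initial deficit D₀ = C_s − DO₀ = 10.5 − 6.727 = 3.773 mg/L.
D(2.64) = [0.263×25.65/(0.400−0.263)](e^(−0.263×2.64) − e^(−0.400×2.64)) + 3.773 e^(−0.400×2.64)
= 49.24 × (0.4994 − 0.3478) + 3.773 × 0.3478 = 8.776 mg/L.
DO = 10.5 − 8.776 = 1.724 mg/L.

DO ≈ 1.72 mg/L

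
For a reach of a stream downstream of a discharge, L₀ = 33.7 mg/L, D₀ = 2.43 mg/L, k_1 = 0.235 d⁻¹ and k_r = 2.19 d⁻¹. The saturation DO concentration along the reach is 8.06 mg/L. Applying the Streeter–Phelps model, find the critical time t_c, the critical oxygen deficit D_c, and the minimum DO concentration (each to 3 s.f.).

At the critical point dD/dt = 0, so k_1 L₀ e^(−k_1 t) = k_r D. Substituting D(t) from the Streeter–Phelps equation and solving for t gives
t_c = ln[(k_r/k_1)(1 − D₀(k_r−k_1)/(k_1 L₀))] / (k_r−k_1).
Here k_r−k_1 = 1.955 d⁻¹ and 1 − D₀(k_r−k_1)/(k_1 L₀) = 1 − 2.43×1.955/(0.235×33.7) = 0.4001, so
t_c = ln(9.319 × 0.4001) / 1.955 = 1.316 / 1.955 = 0.6732 d.
D_c = (k_1/k_r) L₀ e^(−k_1 t_c) = (0.235/2.19) × 33.7 × e^(−0.235×0.6732) = 0.1073 × 33.7 × 0.8537 = 3.087 mg/L.
Minimum DO = C_s − D_c = 8.06 − 3.087 = 4.973 mg/L.

t_c ≈ 0.673 d; D_c ≈ 3.09 mg/L; min DO ≈ 4.97 mg/L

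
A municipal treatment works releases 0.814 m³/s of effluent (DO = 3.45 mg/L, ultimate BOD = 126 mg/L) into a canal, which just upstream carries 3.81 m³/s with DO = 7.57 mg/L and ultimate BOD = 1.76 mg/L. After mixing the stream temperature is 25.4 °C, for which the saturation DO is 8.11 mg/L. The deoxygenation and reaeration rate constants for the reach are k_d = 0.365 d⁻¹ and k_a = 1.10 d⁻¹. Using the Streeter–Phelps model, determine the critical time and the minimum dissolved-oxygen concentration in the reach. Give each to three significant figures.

Mixed DO = (3.81×7.57 + 0.814×3.45)/(3.81+0.814) = 31.65/4.624 = 6.845 mg/L.
Mixed L₀ = (3.81×1.76 + 0.814×126)/(4.624) = 109.3/4.624 = 23.63 mg/L.
Initial deficit D₀ = C_s − DO₀ = 8.11 − 6.845 = 1.265 mg/L.
t_c = (1/0.7350) ln[(1.10/0.365)(1 − 1.265×0.7350/(0.365×23.63))] = 1.361 × ln(2.689) = 1.346 d.
D_c = (0.365/1.10) × 23.63 × e^(−0.365×1.346) = 0.3318 × 23.63 × 0.6119 = 4.798 mg/L.
Minimum DO = 8.11 − 4.798 = 3.312 mg/L.

t_c ≈ 1.35 d; minimum DO ≈ 3.31 mg/L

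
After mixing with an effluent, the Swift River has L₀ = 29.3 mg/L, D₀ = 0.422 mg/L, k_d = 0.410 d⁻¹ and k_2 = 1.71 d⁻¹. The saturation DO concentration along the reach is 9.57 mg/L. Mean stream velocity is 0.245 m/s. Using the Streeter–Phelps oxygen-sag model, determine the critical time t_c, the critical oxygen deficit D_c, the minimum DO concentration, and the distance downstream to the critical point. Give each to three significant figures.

With k_2/k_d = 4.171 and 1 − D₀(k_2−k_d)/(k_d L₀) = 0.9543,
t_c = ln(4.171 × 0.9543) / (1.71 − 0.410) = ln(3.980) / 1.300 = 1.381/1.300 = 1.063 d.
L(t_c) = L₀ e^(−k_d t_c) = 29.3 × 0.6468 = 18.95 mg/L, and at the critical point k_2 D_c = k_d L, so D_c = (0.410/1.71) × 18.95 = 4.544 mg/L.
Minimum DO = C_s − D_c = 9.57 − 4.544 = 5.026 mg/L.
x_c = v t_c = 0.245 m/s × 1.063 d × 86400 s/d = 22490 m ≈ 22.5 km.

t_c ≈ 1.06 d; D_c ≈ 4.54 mg/L; min DO ≈ 5.03 mg/L; x_c ≈ 22.5 km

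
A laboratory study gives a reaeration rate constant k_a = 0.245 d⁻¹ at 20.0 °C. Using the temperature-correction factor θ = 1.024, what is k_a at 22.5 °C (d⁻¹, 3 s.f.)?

k_a(T₂) = k_a(T₁) · θ^(T₂−T₁) = 0.245 × 1.024^(22.5−20.0)
= 0.245 × 1.024^2.50 = 0.245 × 1.061 = 0.2600 d⁻¹.

k_a ≈ 0.260 d⁻¹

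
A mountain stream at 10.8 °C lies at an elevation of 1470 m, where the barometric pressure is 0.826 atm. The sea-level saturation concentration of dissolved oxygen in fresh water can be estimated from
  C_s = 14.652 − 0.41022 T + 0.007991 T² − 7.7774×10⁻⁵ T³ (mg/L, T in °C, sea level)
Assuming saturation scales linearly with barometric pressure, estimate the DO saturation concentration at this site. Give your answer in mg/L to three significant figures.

At sea level: C_s = 14.652 − 0.41022×10.8 + 0.007991×10.8² − 7.7774×10⁻⁵×10.8³ = 11.06 mg/L.
Pressure correction: C_s' = 11.06 × 0.826 = 9.132 mg/L.

C_s ≈ 9.13 mg/L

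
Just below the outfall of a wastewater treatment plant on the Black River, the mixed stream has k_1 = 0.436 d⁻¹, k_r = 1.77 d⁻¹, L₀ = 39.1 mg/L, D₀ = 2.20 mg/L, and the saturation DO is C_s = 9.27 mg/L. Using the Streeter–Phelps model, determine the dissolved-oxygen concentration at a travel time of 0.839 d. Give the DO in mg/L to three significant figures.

DO ≈ 2.80 mg/L

k_1 L₀/(k_r−k_1) = 0.436×39.1/(1.77−0.436) = 17.05/1.334 = 12.78 mg/L.
e^(−k_1 t) = e^(−0.436×0.8390) = 0.6936; e^(−k_r t) = e^(−1.77×0.8390) = 0.2265.
D = 12.78 × (0.6936 − 0.2265) + 2.20 × 0.2265 = 5.970 + 0.4983 = 6.468 mg/L.
DO = C_s − D = 9.27 − 6.468 = 2.802 mg/L.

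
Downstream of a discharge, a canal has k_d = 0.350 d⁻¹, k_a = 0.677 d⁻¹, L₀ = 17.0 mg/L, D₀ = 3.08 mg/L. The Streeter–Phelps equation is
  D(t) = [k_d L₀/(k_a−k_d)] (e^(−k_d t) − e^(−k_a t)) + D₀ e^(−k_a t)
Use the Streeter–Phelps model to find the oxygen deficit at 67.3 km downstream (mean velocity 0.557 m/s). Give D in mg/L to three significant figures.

Travel time t = x/v = 67.3 km / (0.557 m/s) = 67300 m / 0.557 m/s = 120800 s = 1.398 d.
k_d L₀/(k_a−k_d) = 0.350×17.0/(0.677−0.350) = 5.950/0.3270 = 18.20 mg/L.
e^(−k_d t) = e^(−0.350×1.398) = 0.6130; e^(−k_a t) = e^(−0.677×1.398) = 0.3880.
D = 18.20 × (0.6130 − 0.3880) + 3.08 × 0.3880 = 4.093 + 1.195 = 5.288 mg/L.

D ≈ 5.29 mg/L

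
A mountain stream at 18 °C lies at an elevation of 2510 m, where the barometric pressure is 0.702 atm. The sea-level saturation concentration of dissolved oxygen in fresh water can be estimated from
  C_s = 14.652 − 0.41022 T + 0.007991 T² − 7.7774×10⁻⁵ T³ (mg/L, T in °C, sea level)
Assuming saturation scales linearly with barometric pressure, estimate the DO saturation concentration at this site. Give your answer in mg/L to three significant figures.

C_s ≈ 6.60 mg/L

At sea level: C_s = 14.652 − 0.41022×18 + 0.007991×18² − 7.7774×10⁻⁵×18³ = 9.404 mg/L.
Pressure correction: C_s' = 9.404 × 0.702 = 6.601 mg/L.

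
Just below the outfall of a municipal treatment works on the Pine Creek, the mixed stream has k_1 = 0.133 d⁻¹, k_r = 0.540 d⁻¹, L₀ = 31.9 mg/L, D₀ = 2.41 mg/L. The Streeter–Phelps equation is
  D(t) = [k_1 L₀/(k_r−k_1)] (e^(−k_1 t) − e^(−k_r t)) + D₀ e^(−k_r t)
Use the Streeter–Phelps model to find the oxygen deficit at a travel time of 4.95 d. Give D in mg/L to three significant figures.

k_1 L₀/(k_r−k_1) = 0.133×31.9/(0.540−0.133) = 4.243/0.4070 = 10.42 mg/L.
e^(−k_1 t) = e^(−0.133×4.950) = 0.5177; e^(−k_r t) = e^(−0.540×4.950) = 0.06904.
D = 10.42 × (0.5177 − 0.06904) + 2.41 × 0.06904 = 4.677 + 0.1664 = 4.843 mg/L.

D ≈ 4.84 mg/L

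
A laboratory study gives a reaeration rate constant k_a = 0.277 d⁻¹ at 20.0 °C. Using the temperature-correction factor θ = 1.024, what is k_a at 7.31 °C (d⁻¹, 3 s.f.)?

k_a ≈ 0.205 d⁻¹

k_a(T₂) = k_a(T₁) · θ^(T₂−T₁) = 0.277 × 1.024^(7.31−20.0)
= 0.277 × 1.024^-12.7 = 0.277 × 0.7401 = 0.2050 d⁻¹.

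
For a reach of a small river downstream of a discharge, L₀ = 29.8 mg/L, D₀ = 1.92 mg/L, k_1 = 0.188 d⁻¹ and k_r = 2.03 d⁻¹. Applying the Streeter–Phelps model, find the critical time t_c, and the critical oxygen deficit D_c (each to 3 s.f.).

t_c = [1/(k_r−k_1)] ln[(k_r/k_1)(1 − D₀(k_r−k_1)/(k_1 L₀))]
= [1/(2.03−0.188)] ln[(2.03/0.188)(1 − 1.92×1.842/(0.188×29.8))]
= (1/1.842) ln[10.80 × 0.3687] = 0.5429 × ln(3.981) = 0.5429 × 1.382 = 0.7501 d.
D_c = (k_1/k_r) L₀ e^(−k_1 t_c) = (0.188/2.03) × 29.8 × e^(−0.188×0.7501) = 0.09261 × 29.8 × 0.8685 = 2.397 mg/L.

t_c ≈ 0.750 d; D_c ≈ 2.40 mg/L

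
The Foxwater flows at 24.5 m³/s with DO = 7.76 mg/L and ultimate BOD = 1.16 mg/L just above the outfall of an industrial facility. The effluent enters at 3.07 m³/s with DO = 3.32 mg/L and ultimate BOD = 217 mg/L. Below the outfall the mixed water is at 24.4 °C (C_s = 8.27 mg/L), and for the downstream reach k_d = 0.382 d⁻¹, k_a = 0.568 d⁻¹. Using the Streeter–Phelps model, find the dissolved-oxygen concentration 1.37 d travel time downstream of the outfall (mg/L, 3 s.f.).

Mixed DO = (24.5×7.76 + 3.07×3.32)/(24.5+3.07) = 200.3/27.57 = 7.266 mg/L.
Mixed L₀ = (24.5×1.16 + 3.07×217)/(27.57) = 694.6/27.57 = 25.19 mg/L.
Initial deficit D₀ = C_s − DO₀ = 8.27 − 7.266 = 1.004 mg/L.
D(1.37) = [0.382×25.19/(0.568−0.382)](e^(−0.382×1.37) − e^(−0.568×1.37)) + 1.004 e^(−0.568×1.37)
= 51.74 × (0.5925 − 0.4593) + 1.004 × 0.4593 = 7.358 mg/L.
DO = 8.27 − 7.358 = 0.9120 mg/L.

DO ≈ 0.912 mg/L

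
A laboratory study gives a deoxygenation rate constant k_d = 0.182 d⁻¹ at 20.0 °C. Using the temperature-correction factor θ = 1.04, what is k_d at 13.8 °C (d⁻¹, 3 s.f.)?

k_d(T₂) = k_d(T₁) · θ^(T₂−T₁) = 0.182 × 1.04^(13.8−20.0)
= 0.182 × 1.04^-6.20 = 0.182 × 0.7841 = 0.1427 d⁻¹.

k_d ≈ 0.143 d⁻¹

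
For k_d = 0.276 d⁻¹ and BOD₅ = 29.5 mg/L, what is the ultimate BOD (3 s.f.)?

L₀ ≈ 39.4 mg/L

BOD₅ = L₀(1 − e^(−5k_d)) ⇒ L₀ = BOD₅ / (1 − e^(−5×0.276))
= 29.5 / (1 − 0.2516) = 29.5 / 0.7484 = 39.42 mg/L.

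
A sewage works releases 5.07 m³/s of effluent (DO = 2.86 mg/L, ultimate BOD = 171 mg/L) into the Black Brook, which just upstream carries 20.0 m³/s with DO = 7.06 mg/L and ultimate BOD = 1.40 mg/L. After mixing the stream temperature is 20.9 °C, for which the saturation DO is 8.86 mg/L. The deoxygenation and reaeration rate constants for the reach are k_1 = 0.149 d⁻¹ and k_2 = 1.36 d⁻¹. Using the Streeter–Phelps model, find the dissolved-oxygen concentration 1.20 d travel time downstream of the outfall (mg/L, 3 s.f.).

Mixed DO = (20.0×7.06 + 5.07×2.86)/(20.0+5.07) = 155.7/25.07 = 6.211 mg/L.
Mixed L₀ = (20.0×1.40 + 5.07×171)/(25.07) = 895.0/25.07 = 35.70 mg/L.
Initial deficit D₀ = C_s − DO₀ = 8.86 − 6.211 = 2.649 mg/L.
D(1.20) = [0.149×35.70/(1.36−0.149)](e^(−0.149×1.20) − e^(−1.36×1.20)) + 2.649 e^(−1.36×1.20)
= 4.392 × (0.8363 − 0.1955) + 2.649 × 0.1955 = 3.332 mg/L.
DO = 8.86 − 3.332 = 5.528 mg/L.

DO ≈ 5.53 mg/L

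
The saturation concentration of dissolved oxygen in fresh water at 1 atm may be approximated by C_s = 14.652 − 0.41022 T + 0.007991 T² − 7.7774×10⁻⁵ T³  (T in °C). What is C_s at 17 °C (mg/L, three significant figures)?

C_s = 14.652 − 0.41022×17 + 0.007991×17² − 7.7774×10⁻⁵×17³ = 9.606 mg/L.

C_s ≈ 9.61 mg/L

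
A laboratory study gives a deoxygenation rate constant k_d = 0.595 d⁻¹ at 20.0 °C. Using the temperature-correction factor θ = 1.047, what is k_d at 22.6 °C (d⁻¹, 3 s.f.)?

k_d ≈ 0.670 d⁻¹

k_d(T₂) = k_d(T₁) · θ^(T₂−T₁) = 0.595 × 1.047^(22.6−20.0)
= 0.595 × 1.047^2.60 = 0.595 × 1.127 = 0.6705 d⁻¹.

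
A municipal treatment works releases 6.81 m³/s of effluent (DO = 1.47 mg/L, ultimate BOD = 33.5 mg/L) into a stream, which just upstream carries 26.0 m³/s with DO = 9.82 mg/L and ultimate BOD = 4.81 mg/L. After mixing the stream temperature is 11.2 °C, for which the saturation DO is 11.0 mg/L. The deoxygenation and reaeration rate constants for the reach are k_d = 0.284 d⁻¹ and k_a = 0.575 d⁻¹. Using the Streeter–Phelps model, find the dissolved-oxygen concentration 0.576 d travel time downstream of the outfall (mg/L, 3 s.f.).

DO ≈ 7.53 mg/L

Mixed DO = (26.0×9.82 + 6.81×1.47)/(26.0+6.81) = 265.3/32.81 = 8.087 mg/L.
Mixed L₀ = (26.0×4.81 + 6.81×33.5)/(32.81) = 353.2/32.81 = 10.76 mg/L.
Initial deficit D₀ = C_s − DO₀ = 11.0 − 8.087 = 2.913 mg/L.
D(0.576) = [0.284×10.76/(0.575−0.284)](e^(−0.284×0.576) − e^(−0.575×0.576)) + 2.913 e^(−0.575×0.576)
= 10.51 × (0.8491 − 0.7181) + 2.913 × 0.7181 = 3.468 mg/L.
DO = 11.0 − 3.468 = 7.532 mg/L.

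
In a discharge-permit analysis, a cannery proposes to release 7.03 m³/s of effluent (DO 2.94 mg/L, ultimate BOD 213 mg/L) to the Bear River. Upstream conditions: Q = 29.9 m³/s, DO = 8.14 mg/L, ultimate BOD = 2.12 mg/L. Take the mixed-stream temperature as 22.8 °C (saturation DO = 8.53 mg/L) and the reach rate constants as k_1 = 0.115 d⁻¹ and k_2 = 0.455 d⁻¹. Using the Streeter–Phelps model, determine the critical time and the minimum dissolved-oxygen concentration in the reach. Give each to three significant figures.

Mixed DO = (29.9×8.14 + 7.03×2.94)/(29.9+7.03) = 264.1/36.93 = 7.150 mg/L.
Mixed L₀ = (29.9×2.12 + 7.03×213)/(36.93) = 1561/36.93 = 42.26 mg/L.
Initial deficit D₀ = C_s − DO₀ = 8.53 − 7.150 = 1.380 mg/L.
t_c = (1/0.3400) ln[(0.455/0.115)(1 − 1.380×0.3400/(0.115×42.26))] = 2.941 × ln(3.575) = 3.747 d.
D_c = (0.115/0.455) × 42.26 × e^(−0.115×3.747) = 0.2527 × 42.26 × 0.6499 = 6.943 mg/L.
Minimum DO = 8.53 − 6.943 = 1.587 mg/L.

t_c ≈ 3.75 d; minimum DO ≈ 1.59 mg/L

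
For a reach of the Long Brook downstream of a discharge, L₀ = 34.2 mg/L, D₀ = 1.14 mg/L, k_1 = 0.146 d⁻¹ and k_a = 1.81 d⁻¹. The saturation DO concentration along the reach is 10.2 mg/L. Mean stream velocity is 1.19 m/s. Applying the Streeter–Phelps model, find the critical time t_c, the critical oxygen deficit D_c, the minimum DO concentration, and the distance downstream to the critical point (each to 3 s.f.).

t_c ≈ 1.23 d; D_c ≈ 2.31 mg/L; min DO ≈ 7.89 mg/L; x_c ≈ 126 km

t_c = [1/(k_a−k_1)] ln[(k_a/k_1)(1 − D₀(k_a−k_1)/(k_1 L₀))]
= [1/(1.81−0.146)] ln[(1.81/0.146)(1 − 1.14×1.664/(0.146×34.2))]
= (1/1.664) ln[12.40 × 0.6201] = 0.6010 × ln(7.687) = 0.6010 × 2.040 = 1.226 d.
L(t_c) = L₀ e^(−k_1 t_c) = 34.2 × 0.8361 = 28.60 mg/L, and at the critical point k_a D_c = k_1 L, so D_c = (0.146/1.81) × 28.60 = 2.307 mg/L.
Minimum DO = C_s − D_c = 10.2 − 2.307 = 7.893 mg/L.
x_c = v t_c = 1.19 m/s × 1.226 d × 86400 s/d = 126000 m ≈ 126 km.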